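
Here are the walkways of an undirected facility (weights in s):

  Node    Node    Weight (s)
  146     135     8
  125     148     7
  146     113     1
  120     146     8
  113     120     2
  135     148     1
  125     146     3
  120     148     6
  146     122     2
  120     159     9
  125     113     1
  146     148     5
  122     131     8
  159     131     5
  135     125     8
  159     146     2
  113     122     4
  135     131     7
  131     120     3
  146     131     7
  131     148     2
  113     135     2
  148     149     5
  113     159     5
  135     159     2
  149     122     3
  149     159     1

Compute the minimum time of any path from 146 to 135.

Candidate routes:
146 → 148 → 135: 5+1 = 6
146 → 159 → 135: 2+2 = 4
146 → 113 → 135: 1+2 = 3
Cheapest is 146 → 113 → 135 at 3 s.

3 s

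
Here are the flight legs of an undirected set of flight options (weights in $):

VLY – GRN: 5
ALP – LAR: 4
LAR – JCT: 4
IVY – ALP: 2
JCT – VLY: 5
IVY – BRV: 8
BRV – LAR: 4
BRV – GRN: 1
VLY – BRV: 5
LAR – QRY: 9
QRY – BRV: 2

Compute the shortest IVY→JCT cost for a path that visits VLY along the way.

Best IVY to VLY: IVY–BRV–VLY costing 13
Best VLY to JCT: VLY–JCT costing 5
Total via VLY: 13 + 5 = $18.

$18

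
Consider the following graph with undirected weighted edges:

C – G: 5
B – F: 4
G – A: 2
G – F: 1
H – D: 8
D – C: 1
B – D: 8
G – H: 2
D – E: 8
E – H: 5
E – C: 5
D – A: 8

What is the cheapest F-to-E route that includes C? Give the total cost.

Best F to C: F → G → C costing 6
Best C to E: C → E costing 5
Total via C: 6 + 5 = 11.

11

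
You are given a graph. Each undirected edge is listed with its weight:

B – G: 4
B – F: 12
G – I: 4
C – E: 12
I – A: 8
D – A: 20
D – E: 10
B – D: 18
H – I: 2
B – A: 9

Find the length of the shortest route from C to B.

40

Settle nodes by increasing distance from C:
C: 0
E: 12  (via C)
D: 22  (via E)
B: 40  (via D)
Shortest route: C–E–D–B = 40.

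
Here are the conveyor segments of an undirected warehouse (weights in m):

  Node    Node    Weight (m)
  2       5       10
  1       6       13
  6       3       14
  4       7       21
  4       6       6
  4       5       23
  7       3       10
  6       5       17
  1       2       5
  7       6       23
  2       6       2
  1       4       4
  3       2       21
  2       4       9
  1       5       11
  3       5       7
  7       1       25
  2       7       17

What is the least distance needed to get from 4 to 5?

Settle nodes by increasing distance from 4:
4: 0
1: 4  (via 4)
6: 6  (via 4)
2: 8  (via 6)
5: 15  (via 1)
Shortest route: 4 → 1 → 5 = 15 m.

15 m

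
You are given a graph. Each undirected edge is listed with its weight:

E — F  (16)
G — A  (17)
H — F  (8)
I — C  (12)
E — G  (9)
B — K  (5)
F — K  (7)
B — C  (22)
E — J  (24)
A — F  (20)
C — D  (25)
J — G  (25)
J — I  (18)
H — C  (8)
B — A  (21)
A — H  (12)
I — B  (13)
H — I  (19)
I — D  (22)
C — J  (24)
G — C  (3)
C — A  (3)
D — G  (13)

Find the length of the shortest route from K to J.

Running Dijkstra from K:
K: 0
B: 5  (via K)
F: 7  (via K)
H: 15  (via F)
I: 18  (via B)
C: 23  (via H)
E: 23  (via F)
A: 26  (via B)
G: 26  (via C)
J: 36  (via I)
Shortest route: K–B–I–J = 36.

36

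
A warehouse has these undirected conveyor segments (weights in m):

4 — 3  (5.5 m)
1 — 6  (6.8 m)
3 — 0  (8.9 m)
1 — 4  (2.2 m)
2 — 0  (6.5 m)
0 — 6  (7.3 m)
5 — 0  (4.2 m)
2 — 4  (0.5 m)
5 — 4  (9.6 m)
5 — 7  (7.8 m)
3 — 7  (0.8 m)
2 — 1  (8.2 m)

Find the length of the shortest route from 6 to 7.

Running Dijkstra from 6:
6: 0
1: 6.8  (via 6)
0: 7.3  (via 6)
4: 9  (via 1)
2: 9.5  (via 4)
5: 11.5  (via 0)
3: 14.5  (via 4)
7: 15.3  (via 3)
Shortest route: 6 → 1 → 4 → 3 → 7 = 15.3 m.

15.3 m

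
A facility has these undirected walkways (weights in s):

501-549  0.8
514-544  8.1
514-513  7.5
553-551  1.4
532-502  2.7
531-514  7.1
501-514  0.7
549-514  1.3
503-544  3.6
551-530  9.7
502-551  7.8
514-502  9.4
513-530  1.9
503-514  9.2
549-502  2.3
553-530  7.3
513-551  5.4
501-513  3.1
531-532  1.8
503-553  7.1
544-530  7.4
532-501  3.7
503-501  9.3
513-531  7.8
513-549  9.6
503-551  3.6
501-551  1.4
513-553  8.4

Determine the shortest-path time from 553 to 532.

6.5 s

Candidate routes:
553 → 551 → 501 → 549 → 502 → 532: 1.4+1.4+0.8+2.3+2.7 = 8.6
553 → 551 → 501 → 532: 1.4+1.4+3.7 = 6.5
Cheapest is 553 → 551 → 501 → 532 at 6.5 s.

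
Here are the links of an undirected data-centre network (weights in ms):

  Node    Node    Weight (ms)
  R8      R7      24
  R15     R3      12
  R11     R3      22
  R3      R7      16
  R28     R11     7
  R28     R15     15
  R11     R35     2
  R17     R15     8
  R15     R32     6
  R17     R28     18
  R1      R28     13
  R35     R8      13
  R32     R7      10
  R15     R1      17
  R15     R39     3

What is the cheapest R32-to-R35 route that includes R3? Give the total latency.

Shortest R32→R3: R32 → R15 → R3 = 18
Shortest R3→R35: R3 → R11 → R35 = 24
Total via R3: 18 + 24 = 42 ms.

42 ms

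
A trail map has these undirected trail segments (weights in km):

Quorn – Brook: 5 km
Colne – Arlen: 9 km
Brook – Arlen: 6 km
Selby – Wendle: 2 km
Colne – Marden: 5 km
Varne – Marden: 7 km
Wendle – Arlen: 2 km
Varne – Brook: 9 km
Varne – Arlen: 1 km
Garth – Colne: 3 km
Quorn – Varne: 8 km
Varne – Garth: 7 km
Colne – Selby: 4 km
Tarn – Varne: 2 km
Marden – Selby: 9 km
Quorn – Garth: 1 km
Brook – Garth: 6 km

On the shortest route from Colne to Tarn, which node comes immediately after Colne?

Selby

Candidate routes:
Colne–Arlen–Varne–Tarn: 9+1+2 = 12
Colne–Selby–Wendle–Arlen–Varne–Tarn: 4+2+2+1+2 = 11
Cheapest is Colne–Selby–Wendle–Arlen–Varne–Tarn at 11 km.
So from Colne the first move is to Selby.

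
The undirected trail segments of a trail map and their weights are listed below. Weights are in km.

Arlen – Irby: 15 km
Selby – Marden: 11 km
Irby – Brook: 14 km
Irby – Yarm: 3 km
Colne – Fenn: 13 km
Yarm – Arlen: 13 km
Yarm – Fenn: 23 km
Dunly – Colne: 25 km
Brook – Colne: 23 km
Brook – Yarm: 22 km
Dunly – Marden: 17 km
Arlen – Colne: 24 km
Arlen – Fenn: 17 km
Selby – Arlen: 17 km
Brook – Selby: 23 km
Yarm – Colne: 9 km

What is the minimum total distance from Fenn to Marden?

Running Dijkstra from Fenn:
Fenn: 0
Colne: 13  (via Fenn)
Arlen: 17  (via Fenn)
Yarm: 22  (via Colne)
Irby: 25  (via Yarm)
Selby: 34  (via Arlen)
Brook: 36  (via Colne)
Dunly: 38  (via Colne)
Marden: 45  (via Selby)
Shortest route: Fenn → Arlen → Selby → Marden = 45 km.

45 km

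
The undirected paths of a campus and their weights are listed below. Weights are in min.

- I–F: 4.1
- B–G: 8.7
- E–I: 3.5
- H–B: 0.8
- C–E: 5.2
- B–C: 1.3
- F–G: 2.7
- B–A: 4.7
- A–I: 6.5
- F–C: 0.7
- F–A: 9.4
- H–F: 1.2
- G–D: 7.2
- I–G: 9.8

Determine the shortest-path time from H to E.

7.1 min

Running Dijkstra from H:
H: 0
B: 0.8  (via H)
F: 1.2  (via H)
C: 1.9  (via F)
G: 3.9  (via F)
I: 5.3  (via F)
A: 5.5  (via B)
E: 7.1  (via C)
Shortest route: H → F → C → E = 7.1 min.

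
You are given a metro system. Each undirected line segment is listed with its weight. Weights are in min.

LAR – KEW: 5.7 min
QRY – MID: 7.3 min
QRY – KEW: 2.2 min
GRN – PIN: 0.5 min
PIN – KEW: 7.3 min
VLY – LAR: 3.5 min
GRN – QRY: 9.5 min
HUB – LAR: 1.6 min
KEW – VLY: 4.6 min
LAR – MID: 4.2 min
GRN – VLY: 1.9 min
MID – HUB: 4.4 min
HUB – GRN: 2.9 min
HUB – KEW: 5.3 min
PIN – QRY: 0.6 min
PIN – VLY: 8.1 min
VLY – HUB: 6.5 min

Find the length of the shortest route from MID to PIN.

7.8 min

Running Dijkstra from MID:
MID: 0
LAR: 4.2  (via MID)
HUB: 4.4  (via MID)
GRN: 7.3  (via HUB)
QRY: 7.3  (via MID)
VLY: 7.7  (via LAR)
PIN: 7.8  (via GRN)
Shortest route: MID → HUB → GRN → PIN = 7.8 min.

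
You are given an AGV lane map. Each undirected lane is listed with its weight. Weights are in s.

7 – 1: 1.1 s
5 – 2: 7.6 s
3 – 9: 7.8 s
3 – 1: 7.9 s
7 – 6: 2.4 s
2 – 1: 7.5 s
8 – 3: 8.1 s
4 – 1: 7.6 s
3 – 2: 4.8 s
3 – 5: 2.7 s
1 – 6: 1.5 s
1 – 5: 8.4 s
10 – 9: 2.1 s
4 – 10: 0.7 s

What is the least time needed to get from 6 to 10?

9.8 s

Candidate routes:
6 - 7 - 1 - 4 - 10: 2.4+1.1+7.6+0.7 = 11.8
6 - 1 - 4 - 10: 1.5+7.6+0.7 = 9.8
Cheapest is 6 - 1 - 4 - 10 at 9.8 s.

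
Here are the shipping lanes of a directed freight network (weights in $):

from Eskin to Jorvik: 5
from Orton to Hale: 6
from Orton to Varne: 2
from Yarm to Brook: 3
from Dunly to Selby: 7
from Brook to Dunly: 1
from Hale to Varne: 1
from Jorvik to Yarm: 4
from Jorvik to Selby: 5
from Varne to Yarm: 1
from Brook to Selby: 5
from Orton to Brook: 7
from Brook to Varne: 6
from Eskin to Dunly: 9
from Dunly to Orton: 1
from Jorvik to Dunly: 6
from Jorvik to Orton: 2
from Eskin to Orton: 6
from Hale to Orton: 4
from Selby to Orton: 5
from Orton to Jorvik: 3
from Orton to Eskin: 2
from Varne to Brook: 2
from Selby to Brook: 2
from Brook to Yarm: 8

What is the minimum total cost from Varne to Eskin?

Compare a few routes:
Varne - Brook - Dunly - Orton - Eskin: 2+1+1+2 = 6
Varne - Brook - Selby - Orton - Eskin: 2+5+5+2 = 14
Varne - Yarm - Brook - Dunly - Orton - Eskin: 1+3+1+1+2 = 8
Cheapest is Varne - Brook - Dunly - Orton - Eskin at $6.

$6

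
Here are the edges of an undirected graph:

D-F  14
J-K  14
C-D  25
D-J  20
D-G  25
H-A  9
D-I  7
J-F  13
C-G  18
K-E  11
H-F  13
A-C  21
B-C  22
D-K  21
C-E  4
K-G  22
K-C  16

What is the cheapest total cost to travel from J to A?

Shortest distances from J:
J: 0
F: 13  (via J)
K: 14  (via J)
D: 20  (via J)
E: 25  (via K)
H: 26  (via F)
I: 27  (via D)
C: 29  (via E)
A: 35  (via H)
Shortest route: J → F → H → A = 35.

35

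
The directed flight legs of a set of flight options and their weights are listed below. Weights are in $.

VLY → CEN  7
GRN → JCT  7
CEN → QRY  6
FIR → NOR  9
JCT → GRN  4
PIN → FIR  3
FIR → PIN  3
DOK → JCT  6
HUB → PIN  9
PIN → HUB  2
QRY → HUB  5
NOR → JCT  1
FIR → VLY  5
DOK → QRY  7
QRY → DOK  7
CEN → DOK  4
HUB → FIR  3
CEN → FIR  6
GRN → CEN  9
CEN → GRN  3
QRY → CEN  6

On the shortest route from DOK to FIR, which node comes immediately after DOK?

QRY

Compare a few routes:
DOK → QRY → CEN → FIR: 7+6+6 = 19
DOK → QRY → HUB → FIR: 7+5+3 = 15
Cheapest is DOK → QRY → HUB → FIR at $15.
So from DOK the first move is to QRY.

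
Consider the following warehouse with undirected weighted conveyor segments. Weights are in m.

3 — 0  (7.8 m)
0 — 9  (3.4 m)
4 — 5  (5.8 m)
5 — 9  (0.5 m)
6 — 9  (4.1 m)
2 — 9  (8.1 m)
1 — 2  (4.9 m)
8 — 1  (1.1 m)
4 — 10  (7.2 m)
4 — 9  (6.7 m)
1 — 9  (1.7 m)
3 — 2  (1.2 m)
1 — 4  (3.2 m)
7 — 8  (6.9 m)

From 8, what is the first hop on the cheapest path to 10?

Candidate routes:
8–1–9–5–4–10: 1.1+1.7+0.5+5.8+7.2 = 16.3
8–1–4–10: 1.1+3.2+7.2 = 11.5
Cheapest is 8–1–4–10 at 11.5 m.
So from 8 the first move is to 1.

1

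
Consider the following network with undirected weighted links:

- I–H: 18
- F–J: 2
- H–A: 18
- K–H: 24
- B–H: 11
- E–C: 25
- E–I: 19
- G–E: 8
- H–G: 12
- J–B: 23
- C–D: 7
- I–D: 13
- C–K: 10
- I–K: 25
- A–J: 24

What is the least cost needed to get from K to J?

Enumerating some paths:
K → H → A → J: 24+18+24 = 66
K → H → B → J: 24+11+23 = 58
Cheapest is K → H → B → J at 58.

58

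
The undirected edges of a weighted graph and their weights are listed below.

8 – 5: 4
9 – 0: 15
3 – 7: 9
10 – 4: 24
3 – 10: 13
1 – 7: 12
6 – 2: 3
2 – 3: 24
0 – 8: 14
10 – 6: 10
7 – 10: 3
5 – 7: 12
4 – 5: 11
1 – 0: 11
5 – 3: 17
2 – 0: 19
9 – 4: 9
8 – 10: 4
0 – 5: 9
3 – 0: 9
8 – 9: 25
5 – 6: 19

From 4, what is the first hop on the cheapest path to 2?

5

Enumerating some paths:
4 - 5 - 8 - 10 - 6 - 2: 11+4+4+10+3 = 32
4 - 5 - 6 - 2: 11+19+3 = 33
The minimum is 32 via 4 - 5 - 8 - 10 - 6 - 2.
So from 4 the first move is to 5.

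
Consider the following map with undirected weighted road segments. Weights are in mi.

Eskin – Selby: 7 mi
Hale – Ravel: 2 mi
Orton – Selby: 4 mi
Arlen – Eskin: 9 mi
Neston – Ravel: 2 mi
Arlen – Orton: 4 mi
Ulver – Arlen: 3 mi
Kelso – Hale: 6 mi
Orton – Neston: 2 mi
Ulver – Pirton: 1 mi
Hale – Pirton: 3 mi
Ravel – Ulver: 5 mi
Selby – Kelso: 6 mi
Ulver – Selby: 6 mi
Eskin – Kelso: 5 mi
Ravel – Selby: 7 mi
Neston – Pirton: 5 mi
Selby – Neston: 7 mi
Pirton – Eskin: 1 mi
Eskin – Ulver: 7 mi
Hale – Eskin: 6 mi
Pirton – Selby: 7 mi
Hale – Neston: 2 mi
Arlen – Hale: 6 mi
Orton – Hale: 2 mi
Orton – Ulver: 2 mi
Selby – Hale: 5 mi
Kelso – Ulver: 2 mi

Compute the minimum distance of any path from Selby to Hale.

5 mi

Compare a few routes:
Selby - Orton - Neston - Hale: 4+2+2 = 8
Selby - Hale: 5 = 5
Selby - Orton - Hale: 4+2 = 6
The minimum is 5 mi via Selby - Hale.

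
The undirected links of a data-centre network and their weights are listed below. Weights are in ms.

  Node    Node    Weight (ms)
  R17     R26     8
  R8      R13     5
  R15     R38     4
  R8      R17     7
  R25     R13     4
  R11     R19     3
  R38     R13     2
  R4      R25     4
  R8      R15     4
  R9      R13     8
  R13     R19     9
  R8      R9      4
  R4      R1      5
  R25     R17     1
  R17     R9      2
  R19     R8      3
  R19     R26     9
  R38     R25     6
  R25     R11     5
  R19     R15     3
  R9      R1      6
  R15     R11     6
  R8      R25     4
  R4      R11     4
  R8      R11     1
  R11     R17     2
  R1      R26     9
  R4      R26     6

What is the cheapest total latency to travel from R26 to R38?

15 ms

Settle nodes by increasing distance from R26:
R26: 0
R4: 6  (via R26)
R17: 8  (via R26)
R1: 9  (via R26)
R19: 9  (via R26)
R25: 9  (via R17)
R9: 10  (via R17)
R11: 10  (via R4)
R8: 11  (via R11)
R15: 12  (via R19)
R13: 13  (via R25)
R38: 15  (via R25)
Shortest route: R26–R17–R25–R38 = 15 ms.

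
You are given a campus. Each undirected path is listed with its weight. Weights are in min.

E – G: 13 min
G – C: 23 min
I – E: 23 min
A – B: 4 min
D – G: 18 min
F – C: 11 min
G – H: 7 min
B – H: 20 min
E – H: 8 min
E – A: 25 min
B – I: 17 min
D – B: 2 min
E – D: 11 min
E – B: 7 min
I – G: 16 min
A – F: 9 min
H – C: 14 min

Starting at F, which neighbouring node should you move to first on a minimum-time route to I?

A

Candidate routes:
F–A–B–E–I: 9+4+7+23 = 43
F–A–B–I: 9+4+17 = 30
The minimum is 30 min via F–A–B–I.
So from F the first move is to A.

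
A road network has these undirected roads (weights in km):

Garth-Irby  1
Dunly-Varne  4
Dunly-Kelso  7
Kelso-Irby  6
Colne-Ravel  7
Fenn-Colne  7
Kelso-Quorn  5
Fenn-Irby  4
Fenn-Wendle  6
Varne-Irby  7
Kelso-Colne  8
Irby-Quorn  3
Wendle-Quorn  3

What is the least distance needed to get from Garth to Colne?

Enumerating some paths:
Garth - Irby - Quorn - Kelso - Colne: 1+3+5+8 = 17
Garth - Irby - Kelso - Colne: 1+6+8 = 15
Garth - Irby - Fenn - Colne: 1+4+7 = 12
The minimum is 12 km via Garth - Irby - Fenn - Colne.

12 km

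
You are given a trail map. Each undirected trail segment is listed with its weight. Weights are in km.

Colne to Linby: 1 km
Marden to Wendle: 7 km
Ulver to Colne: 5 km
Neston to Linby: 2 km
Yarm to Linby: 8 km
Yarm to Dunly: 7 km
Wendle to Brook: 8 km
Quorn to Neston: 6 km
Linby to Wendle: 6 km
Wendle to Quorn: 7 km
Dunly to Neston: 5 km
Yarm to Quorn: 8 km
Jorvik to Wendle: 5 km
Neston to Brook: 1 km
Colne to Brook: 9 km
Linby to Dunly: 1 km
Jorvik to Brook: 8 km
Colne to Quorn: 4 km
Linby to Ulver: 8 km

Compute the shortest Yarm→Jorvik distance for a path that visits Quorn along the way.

20 km

Best Yarm to Quorn: Yarm → Quorn costing 8
Best Quorn to Jorvik: Quorn → Wendle → Jorvik costing 12
Total via Quorn: 8 + 12 = 20 km.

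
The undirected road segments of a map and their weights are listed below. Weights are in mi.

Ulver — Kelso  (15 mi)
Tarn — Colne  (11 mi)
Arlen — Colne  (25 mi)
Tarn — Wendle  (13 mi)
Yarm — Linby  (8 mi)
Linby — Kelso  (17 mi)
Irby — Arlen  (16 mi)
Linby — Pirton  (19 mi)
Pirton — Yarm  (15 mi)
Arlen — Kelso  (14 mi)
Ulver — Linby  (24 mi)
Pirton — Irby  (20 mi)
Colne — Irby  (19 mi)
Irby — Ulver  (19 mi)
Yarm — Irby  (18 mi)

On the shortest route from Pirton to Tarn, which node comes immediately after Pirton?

Irby

Compare a few routes:
Pirton - Yarm - Irby - Colne - Tarn: 15+18+19+11 = 63
Pirton - Irby - Colne - Tarn: 20+19+11 = 50
Cheapest is Pirton - Irby - Colne - Tarn at 50 mi.
So from Pirton the first move is to Irby.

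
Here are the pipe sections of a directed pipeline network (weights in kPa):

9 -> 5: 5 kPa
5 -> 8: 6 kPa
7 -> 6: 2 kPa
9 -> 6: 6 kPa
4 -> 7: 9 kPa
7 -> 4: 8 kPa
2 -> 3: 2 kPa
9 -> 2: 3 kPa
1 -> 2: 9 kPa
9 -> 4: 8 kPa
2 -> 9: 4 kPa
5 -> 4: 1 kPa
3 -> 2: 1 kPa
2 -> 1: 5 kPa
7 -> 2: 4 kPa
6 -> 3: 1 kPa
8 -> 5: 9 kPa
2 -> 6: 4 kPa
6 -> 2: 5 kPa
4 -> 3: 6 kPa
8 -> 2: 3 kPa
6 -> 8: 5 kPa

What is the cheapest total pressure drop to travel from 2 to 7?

Running Dijkstra from 2:
2: 0
3: 2  (via 2)
6: 4  (via 2)
9: 4  (via 2)
1: 5  (via 2)
5: 9  (via 9)
8: 9  (via 6)
4: 10  (via 5)
7: 19  (via 4)
Shortest route: 2 → 9 → 5 → 4 → 7 = 19 kPa.

19 kPa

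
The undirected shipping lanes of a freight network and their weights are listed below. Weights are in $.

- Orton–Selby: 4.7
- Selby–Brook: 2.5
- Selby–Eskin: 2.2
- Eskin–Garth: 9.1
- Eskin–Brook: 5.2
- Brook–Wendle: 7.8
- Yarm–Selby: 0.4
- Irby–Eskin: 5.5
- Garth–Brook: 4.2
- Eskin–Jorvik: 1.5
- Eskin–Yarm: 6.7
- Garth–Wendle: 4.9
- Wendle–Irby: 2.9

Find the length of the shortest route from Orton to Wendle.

Settle nodes by increasing distance from Orton:
Orton: 0
Selby: 4.7  (via Orton)
Yarm: 5.1  (via Selby)
Eskin: 6.9  (via Selby)
Brook: 7.2  (via Selby)
Jorvik: 8.4  (via Eskin)
Garth: 11.4  (via Brook)
Irby: 12.4  (via Eskin)
Wendle: 15  (via Brook)
Shortest route: Orton → Selby → Brook → Wendle = $15.

$15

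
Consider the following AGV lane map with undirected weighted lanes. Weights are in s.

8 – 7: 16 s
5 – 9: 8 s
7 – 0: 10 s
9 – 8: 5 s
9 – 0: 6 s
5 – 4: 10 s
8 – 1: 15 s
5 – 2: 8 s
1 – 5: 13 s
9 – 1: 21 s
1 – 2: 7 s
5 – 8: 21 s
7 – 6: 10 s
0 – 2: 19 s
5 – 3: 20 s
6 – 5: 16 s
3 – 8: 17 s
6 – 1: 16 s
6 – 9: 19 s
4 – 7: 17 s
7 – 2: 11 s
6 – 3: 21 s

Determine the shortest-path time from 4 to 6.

26 s

Running Dijkstra from 4:
4: 0
5: 10  (via 4)
7: 17  (via 4)
2: 18  (via 5)
9: 18  (via 5)
1: 23  (via 5)
8: 23  (via 9)
0: 24  (via 9)
6: 26  (via 5)
Shortest route: 4–5–6 = 26 s.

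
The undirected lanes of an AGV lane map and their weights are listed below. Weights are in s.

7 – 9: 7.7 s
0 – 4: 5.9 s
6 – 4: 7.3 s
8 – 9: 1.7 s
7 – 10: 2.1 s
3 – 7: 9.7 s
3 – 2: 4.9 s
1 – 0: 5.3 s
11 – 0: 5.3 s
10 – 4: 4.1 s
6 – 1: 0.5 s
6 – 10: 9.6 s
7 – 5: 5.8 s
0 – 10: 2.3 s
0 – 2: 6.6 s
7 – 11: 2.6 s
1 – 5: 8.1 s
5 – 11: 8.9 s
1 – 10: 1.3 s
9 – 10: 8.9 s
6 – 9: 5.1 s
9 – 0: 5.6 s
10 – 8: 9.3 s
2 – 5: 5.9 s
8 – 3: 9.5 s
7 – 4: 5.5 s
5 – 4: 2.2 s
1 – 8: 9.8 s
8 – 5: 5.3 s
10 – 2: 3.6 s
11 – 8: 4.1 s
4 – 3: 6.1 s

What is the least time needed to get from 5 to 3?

8.3 s

Candidate routes:
5–4–3: 2.2+6.1 = 8.3
5–2–3: 5.9+4.9 = 10.8
5–8–3: 5.3+9.5 = 14.8
5–4–10–2–3: 2.2+4.1+3.6+4.9 = 14.8
Cheapest is 5–4–3 at 8.3 s.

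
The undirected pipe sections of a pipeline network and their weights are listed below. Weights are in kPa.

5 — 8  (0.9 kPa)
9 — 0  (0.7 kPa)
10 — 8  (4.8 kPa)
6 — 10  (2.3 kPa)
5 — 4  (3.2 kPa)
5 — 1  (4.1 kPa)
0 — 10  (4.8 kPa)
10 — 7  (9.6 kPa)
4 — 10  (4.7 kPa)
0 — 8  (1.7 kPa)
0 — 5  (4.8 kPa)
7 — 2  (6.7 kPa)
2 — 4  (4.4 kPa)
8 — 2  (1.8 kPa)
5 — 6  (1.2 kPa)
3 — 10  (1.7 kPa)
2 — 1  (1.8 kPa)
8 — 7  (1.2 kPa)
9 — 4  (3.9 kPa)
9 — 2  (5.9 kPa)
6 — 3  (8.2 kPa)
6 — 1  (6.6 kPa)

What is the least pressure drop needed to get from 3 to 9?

7.2 kPa

Enumerating some paths:
3 - 10 - 0 - 9: 1.7+4.8+0.7 = 7.2
3 - 10 - 6 - 5 - 8 - 0 - 9: 1.7+2.3+1.2+0.9+1.7+0.7 = 8.5
Cheapest is 3 - 10 - 0 - 9 at 7.2 kPa.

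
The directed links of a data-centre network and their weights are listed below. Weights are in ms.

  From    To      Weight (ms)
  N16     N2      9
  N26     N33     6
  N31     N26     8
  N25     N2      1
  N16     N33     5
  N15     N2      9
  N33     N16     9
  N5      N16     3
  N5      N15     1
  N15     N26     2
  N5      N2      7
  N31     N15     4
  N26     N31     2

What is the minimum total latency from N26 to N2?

Settle nodes by increasing distance from N26:
N26: 0
N31: 2  (via N26)
N33: 6  (via N26)
N15: 6  (via N31)
N16: 15  (via N33)
N2: 15  (via N15)
Shortest route: N26–N31–N15–N2 = 15 ms.

15 ms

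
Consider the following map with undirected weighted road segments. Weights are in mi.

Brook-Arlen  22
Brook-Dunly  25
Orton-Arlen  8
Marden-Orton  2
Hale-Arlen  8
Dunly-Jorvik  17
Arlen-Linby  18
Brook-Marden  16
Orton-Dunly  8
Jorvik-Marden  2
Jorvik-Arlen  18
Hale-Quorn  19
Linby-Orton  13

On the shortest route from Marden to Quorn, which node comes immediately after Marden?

Orton

Candidate routes:
Marden → Orton → Arlen → Hale → Quorn: 2+8+8+19 = 37
Marden → Jorvik → Arlen → Hale → Quorn: 2+18+8+19 = 47
Marden → Orton → Linby → Arlen → Hale → Quorn: 2+13+18+8+19 = 60
The minimum is 37 mi via Marden → Orton → Arlen → Hale → Quorn.
So from Marden the first move is to Orton.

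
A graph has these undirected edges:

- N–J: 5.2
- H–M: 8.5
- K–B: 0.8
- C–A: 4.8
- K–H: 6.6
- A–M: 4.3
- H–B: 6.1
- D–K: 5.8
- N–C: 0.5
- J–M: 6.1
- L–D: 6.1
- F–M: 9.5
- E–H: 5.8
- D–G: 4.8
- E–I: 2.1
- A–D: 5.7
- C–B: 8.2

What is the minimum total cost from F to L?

25.6

Enumerating some paths:
F → M → A → D → L: 9.5+4.3+5.7+6.1 = 25.6
F → M → J → N → C → A → D → L: 9.5+6.1+5.2+0.5+4.8+5.7+6.1 = 37.9
F → M → H → K → D → L: 9.5+8.5+6.6+5.8+6.1 = 36.5
F → M → H → B → K → D → L: 9.5+8.5+6.1+0.8+5.8+6.1 = 36.8
The minimum is 25.6 via F → M → A → D → L.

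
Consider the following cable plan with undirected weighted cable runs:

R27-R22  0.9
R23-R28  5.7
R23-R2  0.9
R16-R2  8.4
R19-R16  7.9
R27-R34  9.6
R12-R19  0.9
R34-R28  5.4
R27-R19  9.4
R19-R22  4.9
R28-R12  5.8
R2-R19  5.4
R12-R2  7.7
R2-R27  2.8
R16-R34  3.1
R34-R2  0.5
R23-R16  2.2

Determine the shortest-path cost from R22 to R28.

Shortest distances from R22:
R22: 0
R27: 0.9  (via R22)
R2: 3.7  (via R27)
R34: 4.2  (via R2)
R23: 4.6  (via R2)
R19: 4.9  (via R22)
R12: 5.8  (via R19)
R16: 6.8  (via R23)
R28: 9.6  (via R34)
Shortest route: R22–R27–R2–R34–R28 = 9.6.

9.6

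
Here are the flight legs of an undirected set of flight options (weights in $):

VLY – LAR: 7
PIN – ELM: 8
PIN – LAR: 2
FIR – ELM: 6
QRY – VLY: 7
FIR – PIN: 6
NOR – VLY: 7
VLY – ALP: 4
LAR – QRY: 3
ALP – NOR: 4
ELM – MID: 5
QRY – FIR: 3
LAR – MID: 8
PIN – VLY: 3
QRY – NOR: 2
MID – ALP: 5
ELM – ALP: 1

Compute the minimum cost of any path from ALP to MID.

Shortest distances from ALP:
ALP: 0
ELM: 1  (via ALP)
VLY: 4  (via ALP)
NOR: 4  (via ALP)
MID: 5  (via ALP)
Shortest route: ALP → MID = $5.

$5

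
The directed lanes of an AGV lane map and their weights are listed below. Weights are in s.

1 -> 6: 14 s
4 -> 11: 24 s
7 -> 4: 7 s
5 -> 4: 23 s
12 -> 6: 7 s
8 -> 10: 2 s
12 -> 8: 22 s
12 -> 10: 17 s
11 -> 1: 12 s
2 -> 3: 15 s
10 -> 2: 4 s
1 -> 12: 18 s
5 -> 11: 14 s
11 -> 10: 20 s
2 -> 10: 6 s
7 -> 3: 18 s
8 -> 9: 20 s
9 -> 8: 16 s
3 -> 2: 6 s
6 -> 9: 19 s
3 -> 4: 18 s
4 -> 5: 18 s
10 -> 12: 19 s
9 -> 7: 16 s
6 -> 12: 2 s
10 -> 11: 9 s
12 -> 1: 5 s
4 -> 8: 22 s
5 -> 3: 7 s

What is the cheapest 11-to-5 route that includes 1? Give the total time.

86 s

Best 11 to 1: 11 → 1 costing 12
Shortest 1→5: 1 → 6 → 9 → 7 → 4 → 5 = 74
Total via 1: 12 + 74 = 86 s.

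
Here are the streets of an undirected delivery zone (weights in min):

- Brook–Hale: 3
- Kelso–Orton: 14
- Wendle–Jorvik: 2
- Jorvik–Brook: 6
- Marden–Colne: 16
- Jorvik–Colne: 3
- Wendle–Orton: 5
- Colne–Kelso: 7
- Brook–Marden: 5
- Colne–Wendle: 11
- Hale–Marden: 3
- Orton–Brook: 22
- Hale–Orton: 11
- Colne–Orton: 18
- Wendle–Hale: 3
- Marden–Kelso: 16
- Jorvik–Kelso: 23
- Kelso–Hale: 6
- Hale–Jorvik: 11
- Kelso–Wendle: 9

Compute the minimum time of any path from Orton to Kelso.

Enumerating some paths:
Orton → Kelso: 14 = 14
Orton → Wendle → Jorvik → Colne → Kelso: 5+2+3+7 = 17
Cheapest is Orton → Kelso at 14 min.

14 min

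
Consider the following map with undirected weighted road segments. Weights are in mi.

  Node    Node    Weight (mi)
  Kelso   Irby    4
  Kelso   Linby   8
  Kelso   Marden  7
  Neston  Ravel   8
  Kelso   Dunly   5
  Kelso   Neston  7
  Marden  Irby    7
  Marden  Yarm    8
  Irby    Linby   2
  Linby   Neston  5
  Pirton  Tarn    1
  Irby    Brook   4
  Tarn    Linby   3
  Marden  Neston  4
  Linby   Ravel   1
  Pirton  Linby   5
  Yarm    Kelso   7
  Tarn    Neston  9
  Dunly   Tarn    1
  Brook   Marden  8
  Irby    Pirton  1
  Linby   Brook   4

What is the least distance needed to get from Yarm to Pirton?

12 mi

Enumerating some paths:
Yarm–Marden–Irby–Pirton: 8+7+1 = 16
Yarm–Kelso–Dunly–Tarn–Pirton: 7+5+1+1 = 14
Yarm–Kelso–Irby–Pirton: 7+4+1 = 12
The minimum is 12 mi via Yarm–Kelso–Irby–Pirton.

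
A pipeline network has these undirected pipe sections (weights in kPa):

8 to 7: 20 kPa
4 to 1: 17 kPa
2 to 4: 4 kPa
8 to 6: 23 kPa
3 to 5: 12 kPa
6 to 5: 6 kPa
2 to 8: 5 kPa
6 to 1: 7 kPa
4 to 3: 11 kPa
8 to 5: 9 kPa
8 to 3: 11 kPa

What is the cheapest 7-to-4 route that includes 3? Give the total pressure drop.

42 kPa

Best 7 to 3: 7 → 8 → 3 costing 31
Best 3 to 4: 3 → 4 costing 11
Total via 3: 31 + 11 = 42 kPa.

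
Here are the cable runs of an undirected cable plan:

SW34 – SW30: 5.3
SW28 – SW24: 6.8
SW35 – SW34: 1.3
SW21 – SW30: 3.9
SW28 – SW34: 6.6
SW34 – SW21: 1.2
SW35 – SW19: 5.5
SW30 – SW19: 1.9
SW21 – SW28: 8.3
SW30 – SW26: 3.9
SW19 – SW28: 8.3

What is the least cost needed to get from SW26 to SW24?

20.9

Shortest distances from SW26:
SW26: 0
SW30: 3.9  (via SW26)
SW19: 5.8  (via SW30)
SW21: 7.8  (via SW30)
SW34: 9  (via SW21)
SW35: 10.3  (via SW34)
SW28: 14.1  (via SW19)
SW24: 20.9  (via SW28)
Shortest route: SW26 → SW30 → SW19 → SW28 → SW24 = 20.9.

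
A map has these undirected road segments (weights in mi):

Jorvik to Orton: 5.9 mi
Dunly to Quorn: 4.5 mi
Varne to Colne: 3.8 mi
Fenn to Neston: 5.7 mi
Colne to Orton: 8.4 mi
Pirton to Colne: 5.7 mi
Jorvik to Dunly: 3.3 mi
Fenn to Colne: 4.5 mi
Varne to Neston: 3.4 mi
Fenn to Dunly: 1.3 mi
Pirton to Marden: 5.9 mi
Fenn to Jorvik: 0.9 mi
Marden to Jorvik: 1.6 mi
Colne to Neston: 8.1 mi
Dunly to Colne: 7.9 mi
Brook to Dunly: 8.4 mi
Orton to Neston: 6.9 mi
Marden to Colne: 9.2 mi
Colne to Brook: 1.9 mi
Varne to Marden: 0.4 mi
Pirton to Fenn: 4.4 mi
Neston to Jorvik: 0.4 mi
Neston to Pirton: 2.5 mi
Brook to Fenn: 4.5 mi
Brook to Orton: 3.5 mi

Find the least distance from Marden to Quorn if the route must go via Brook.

16.4 mi

Shortest Marden→Brook: Marden → Varne → Colne → Brook = 6.1
Best Brook to Quorn: Brook → Fenn → Dunly → Quorn costing 10.3
Total via Brook: 6.1 + 10.3 = 16.4 mi.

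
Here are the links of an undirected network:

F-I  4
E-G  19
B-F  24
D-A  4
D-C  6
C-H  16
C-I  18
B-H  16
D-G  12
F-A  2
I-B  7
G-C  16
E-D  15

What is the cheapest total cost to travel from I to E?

25

Shortest distances from I:
I: 0
F: 4  (via I)
A: 6  (via F)
B: 7  (via I)
D: 10  (via A)
C: 16  (via D)
G: 22  (via D)
H: 23  (via B)
E: 25  (via D)
Shortest route: I–F–A–D–E = 25.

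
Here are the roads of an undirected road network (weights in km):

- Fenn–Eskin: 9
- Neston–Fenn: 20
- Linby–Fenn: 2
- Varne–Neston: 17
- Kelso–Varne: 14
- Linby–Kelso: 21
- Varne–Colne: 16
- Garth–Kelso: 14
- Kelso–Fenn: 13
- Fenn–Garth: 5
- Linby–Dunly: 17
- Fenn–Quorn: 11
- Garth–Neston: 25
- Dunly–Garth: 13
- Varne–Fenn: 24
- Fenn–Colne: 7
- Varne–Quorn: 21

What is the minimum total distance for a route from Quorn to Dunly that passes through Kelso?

51 km

Best Quorn to Kelso: Quorn–Fenn–Kelso costing 24
Best Kelso to Dunly: Kelso–Garth–Dunly costing 27
Total via Kelso: 24 + 27 = 51 km.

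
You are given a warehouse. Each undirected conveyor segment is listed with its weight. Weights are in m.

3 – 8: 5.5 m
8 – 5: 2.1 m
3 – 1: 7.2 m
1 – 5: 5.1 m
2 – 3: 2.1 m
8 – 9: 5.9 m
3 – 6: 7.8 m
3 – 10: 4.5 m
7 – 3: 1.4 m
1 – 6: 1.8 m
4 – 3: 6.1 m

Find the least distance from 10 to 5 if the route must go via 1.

Best 10 to 1: 10 → 3 → 1 costing 11.7
Shortest 1→5: 1 → 5 = 5.1
Total via 1: 11.7 + 5.1 = 16.8 m.

16.8 m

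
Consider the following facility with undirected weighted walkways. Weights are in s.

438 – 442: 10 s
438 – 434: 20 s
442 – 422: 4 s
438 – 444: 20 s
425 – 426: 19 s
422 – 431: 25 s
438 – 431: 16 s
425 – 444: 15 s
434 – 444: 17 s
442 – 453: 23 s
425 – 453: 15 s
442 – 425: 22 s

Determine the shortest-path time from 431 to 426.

67 s

Compare a few routes:
431 - 438 - 442 - 453 - 425 - 426: 16+10+23+15+19 = 83
431 - 422 - 442 - 425 - 426: 25+4+22+19 = 70
431 - 438 - 442 - 425 - 426: 16+10+22+19 = 67
431 - 438 - 444 - 425 - 426: 16+20+15+19 = 70
The minimum is 67 s via 431 - 438 - 442 - 425 - 426.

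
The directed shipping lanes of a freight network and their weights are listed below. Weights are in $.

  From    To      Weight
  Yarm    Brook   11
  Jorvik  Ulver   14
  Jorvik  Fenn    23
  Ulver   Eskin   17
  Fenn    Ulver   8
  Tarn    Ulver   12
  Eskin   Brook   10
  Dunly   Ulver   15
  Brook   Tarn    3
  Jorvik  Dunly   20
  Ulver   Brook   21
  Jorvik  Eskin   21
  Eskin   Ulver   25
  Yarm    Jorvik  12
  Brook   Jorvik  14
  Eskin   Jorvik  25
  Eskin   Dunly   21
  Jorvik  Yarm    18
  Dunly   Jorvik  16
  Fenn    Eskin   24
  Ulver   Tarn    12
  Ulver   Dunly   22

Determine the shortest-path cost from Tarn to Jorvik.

Shortest distances from Tarn:
Tarn: 0
Ulver: 12  (via Tarn)
Eskin: 29  (via Ulver)
Brook: 33  (via Ulver)
Dunly: 34  (via Ulver)
Jorvik: 47  (via Brook)
Shortest route: Tarn → Ulver → Brook → Jorvik = $47.

$47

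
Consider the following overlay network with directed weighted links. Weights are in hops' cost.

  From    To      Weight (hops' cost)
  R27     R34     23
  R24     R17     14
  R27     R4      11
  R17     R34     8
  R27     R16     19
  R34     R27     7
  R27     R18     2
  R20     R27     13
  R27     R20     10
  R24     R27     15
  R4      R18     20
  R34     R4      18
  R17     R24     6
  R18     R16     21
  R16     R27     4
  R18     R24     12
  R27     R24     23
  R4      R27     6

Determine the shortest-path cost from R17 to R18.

17 hops' cost

Candidate routes:
R17–R34–R4–R27–R18: 8+18+6+2 = 34
R17–R34–R27–R18: 8+7+2 = 17
R17–R24–R27–R18: 6+15+2 = 23
The minimum is 17 hops' cost via R17–R34–R27–R18.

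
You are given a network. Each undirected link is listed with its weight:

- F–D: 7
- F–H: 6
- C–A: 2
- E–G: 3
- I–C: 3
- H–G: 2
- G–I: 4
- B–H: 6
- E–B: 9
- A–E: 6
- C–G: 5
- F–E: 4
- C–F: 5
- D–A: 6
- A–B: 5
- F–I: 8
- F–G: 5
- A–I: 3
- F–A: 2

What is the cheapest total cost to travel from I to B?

8

Settle nodes by increasing distance from I:
I: 0
A: 3  (via I)
C: 3  (via I)
G: 4  (via I)
F: 5  (via A)
H: 6  (via G)
E: 7  (via G)
B: 8  (via A)
Shortest route: I → A → B = 8.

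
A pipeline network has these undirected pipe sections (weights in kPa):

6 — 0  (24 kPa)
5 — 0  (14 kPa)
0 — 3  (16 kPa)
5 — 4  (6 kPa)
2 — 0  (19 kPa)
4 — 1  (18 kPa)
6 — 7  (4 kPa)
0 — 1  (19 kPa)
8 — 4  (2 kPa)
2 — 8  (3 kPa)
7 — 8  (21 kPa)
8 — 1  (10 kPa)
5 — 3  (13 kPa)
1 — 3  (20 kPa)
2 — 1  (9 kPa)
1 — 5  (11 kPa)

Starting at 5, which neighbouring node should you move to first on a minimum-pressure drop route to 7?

Compare a few routes:
5–0–6–7: 14+24+4 = 42
5–1–8–7: 11+10+21 = 42
5–4–8–7: 6+2+21 = 29
5–1–2–8–7: 11+9+3+21 = 44
The minimum is 29 kPa via 5–4–8–7.
So from 5 the first move is to 4.

4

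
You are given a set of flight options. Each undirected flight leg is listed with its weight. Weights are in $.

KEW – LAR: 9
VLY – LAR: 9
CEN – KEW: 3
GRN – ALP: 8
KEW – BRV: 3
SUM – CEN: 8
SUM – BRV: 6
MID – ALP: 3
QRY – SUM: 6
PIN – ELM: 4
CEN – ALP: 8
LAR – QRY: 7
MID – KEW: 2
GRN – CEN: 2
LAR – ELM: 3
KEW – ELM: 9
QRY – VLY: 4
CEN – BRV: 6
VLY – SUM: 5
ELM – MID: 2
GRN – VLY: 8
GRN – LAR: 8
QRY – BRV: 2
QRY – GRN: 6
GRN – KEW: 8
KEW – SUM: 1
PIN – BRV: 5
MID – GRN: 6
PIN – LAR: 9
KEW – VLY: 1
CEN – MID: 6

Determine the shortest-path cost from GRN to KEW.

Running Dijkstra from GRN:
GRN: 0
CEN: 2  (via GRN)
KEW: 5  (via CEN)
Shortest route: GRN–CEN–KEW = $5.

$5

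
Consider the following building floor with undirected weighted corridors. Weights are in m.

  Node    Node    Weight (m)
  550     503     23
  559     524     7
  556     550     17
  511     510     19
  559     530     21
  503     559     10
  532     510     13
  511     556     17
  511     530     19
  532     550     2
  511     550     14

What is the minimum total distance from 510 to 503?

Running Dijkstra from 510:
510: 0
532: 13  (via 510)
550: 15  (via 532)
511: 19  (via 510)
556: 32  (via 550)
503: 38  (via 550)
Shortest route: 510–532–550–503 = 38 m.

38 m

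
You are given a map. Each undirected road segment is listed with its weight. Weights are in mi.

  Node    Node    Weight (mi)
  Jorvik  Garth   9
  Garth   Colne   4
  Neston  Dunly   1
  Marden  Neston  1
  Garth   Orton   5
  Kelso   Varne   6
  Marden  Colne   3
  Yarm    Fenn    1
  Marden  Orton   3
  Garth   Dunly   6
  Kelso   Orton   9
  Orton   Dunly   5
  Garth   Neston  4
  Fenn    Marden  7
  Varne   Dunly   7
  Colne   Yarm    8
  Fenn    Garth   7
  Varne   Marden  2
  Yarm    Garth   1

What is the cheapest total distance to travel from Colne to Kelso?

Shortest distances from Colne:
Colne: 0
Marden: 3  (via Colne)
Neston: 4  (via Marden)
Garth: 4  (via Colne)
Yarm: 5  (via Garth)
Varne: 5  (via Marden)
Dunly: 5  (via Neston)
Fenn: 6  (via Yarm)
Orton: 6  (via Marden)
Kelso: 11  (via Varne)
Shortest route: Colne–Marden–Varne–Kelso = 11 mi.

11 mi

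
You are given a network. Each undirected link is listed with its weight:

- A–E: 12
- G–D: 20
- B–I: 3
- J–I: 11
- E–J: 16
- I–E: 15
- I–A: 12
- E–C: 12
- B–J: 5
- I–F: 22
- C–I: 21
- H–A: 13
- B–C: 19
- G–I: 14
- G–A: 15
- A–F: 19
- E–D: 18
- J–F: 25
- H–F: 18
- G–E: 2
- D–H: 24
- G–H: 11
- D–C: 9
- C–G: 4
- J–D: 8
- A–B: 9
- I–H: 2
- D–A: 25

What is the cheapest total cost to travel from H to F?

18

Running Dijkstra from H:
H: 0
I: 2  (via H)
B: 5  (via I)
J: 10  (via B)
G: 11  (via H)
A: 13  (via H)
E: 13  (via G)
C: 15  (via G)
D: 18  (via J)
F: 18  (via H)
Shortest route: H → F = 18.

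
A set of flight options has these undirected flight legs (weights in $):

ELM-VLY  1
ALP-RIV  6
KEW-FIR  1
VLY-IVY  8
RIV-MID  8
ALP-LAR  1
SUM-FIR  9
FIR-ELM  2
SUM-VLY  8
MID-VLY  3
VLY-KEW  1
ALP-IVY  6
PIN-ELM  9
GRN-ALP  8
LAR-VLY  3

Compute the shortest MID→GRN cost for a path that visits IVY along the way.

$25

Shortest MID→IVY: MID–VLY–IVY = 11
Best IVY to GRN: IVY–ALP–GRN costing 14
Total via IVY: 11 + 14 = $25.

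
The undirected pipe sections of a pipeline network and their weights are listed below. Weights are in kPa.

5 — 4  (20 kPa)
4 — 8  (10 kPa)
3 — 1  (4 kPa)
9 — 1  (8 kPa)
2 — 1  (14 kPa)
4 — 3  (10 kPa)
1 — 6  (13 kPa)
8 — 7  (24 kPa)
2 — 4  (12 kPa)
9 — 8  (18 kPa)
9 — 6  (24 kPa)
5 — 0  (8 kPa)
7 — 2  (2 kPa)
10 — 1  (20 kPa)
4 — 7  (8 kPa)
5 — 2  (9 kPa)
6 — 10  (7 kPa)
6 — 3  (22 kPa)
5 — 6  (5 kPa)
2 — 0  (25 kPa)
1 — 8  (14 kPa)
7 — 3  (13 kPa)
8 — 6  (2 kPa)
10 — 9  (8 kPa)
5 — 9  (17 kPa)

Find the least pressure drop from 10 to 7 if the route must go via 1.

Shortest 10→1: 10 → 9 → 1 = 16
Shortest 1→7: 1 → 2 → 7 = 16
Total via 1: 16 + 16 = 32 kPa.

32 kPa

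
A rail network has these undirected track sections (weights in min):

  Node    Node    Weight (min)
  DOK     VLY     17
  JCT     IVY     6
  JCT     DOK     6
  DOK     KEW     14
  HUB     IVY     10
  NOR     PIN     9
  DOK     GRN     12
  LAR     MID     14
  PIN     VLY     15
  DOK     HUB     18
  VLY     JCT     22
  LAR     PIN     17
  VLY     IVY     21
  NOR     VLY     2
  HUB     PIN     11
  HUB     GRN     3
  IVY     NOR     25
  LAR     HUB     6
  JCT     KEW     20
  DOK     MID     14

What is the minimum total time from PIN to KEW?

40 min

Enumerating some paths:
PIN - HUB - GRN - DOK - KEW: 11+3+12+14 = 40
PIN - HUB - DOK - KEW: 11+18+14 = 43
PIN - NOR - VLY - DOK - KEW: 9+2+17+14 = 42
PIN - VLY - DOK - KEW: 15+17+14 = 46
The minimum is 40 min via PIN - HUB - GRN - DOK - KEW.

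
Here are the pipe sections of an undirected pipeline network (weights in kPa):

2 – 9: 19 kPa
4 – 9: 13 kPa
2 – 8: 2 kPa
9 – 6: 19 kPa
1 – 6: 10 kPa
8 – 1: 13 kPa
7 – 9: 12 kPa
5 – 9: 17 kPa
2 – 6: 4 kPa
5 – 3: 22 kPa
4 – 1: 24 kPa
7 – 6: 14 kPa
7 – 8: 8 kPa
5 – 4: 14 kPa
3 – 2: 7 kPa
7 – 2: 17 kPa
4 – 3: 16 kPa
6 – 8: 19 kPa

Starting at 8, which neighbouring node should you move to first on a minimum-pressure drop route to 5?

2

Candidate routes:
8 - 2 - 3 - 4 - 5: 2+7+16+14 = 39
8 - 7 - 9 - 5: 8+12+17 = 37
8 - 2 - 9 - 5: 2+19+17 = 38
8 - 2 - 3 - 5: 2+7+22 = 31
Cheapest is 8 - 2 - 3 - 5 at 31 kPa.
So from 8 the first move is to 2.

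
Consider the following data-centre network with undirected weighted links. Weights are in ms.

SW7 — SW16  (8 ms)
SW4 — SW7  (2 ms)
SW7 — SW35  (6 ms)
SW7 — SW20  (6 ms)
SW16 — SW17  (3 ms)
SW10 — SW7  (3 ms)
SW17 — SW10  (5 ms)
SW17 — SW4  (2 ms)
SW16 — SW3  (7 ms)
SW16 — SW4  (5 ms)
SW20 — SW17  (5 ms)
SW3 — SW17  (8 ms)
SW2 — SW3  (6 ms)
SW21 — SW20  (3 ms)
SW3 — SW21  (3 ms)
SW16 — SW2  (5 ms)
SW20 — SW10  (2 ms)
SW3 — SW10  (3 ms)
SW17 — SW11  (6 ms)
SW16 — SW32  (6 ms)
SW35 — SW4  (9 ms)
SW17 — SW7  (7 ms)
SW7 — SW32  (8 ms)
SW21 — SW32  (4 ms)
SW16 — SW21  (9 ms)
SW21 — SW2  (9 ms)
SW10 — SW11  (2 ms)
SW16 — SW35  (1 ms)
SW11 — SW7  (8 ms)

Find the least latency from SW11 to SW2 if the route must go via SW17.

14 ms

Best SW11 to SW17: SW11 → SW17 costing 6
Best SW17 to SW2: SW17 → SW16 → SW2 costing 8
Total via SW17: 6 + 8 = 14 ms.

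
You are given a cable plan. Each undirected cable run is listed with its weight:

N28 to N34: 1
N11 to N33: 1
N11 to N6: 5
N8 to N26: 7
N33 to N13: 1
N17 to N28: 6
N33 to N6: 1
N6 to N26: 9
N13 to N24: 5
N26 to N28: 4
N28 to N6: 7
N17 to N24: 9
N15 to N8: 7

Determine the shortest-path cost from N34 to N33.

9

Running Dijkstra from N34:
N34: 0
N28: 1  (via N34)
N26: 5  (via N28)
N17: 7  (via N28)
N6: 8  (via N28)
N33: 9  (via N6)
Shortest route: N34–N28–N6–N33 = 9.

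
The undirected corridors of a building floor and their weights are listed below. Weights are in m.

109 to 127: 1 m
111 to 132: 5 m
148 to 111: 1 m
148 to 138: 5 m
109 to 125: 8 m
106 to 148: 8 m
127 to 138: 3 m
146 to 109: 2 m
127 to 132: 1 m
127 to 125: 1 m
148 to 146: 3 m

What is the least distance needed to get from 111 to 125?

7 m

Enumerating some paths:
111 → 148 → 138 → 127 → 125: 1+5+3+1 = 10
111 → 132 → 127 → 125: 5+1+1 = 7
111 → 148 → 146 → 109 → 127 → 125: 1+3+2+1+1 = 8
The minimum is 7 m via 111 → 132 → 127 → 125.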